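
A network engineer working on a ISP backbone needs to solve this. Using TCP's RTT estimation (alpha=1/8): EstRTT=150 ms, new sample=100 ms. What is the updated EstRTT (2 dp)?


Given: EstRTT = 150 ms, SampleRTT = 100 ms, alpha = 1/8
New EstRTT = (1 - alpha) * EstRTT + alpha * SampleRTT
(7/8) * 150 = 131.25
(1/8) * 100 = 12.5
New EstRTT = 131.25 + 12.5 = 143.75 ms -> 143.75 ms (2 dp)

143.75


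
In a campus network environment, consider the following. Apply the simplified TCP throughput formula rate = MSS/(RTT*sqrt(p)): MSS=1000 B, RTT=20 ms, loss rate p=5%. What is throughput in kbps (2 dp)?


Given: MSS = 1000 bytes, RTT = 20 ms, loss = 5%
RTT in seconds = 20 / 1000 = 0.02
Loss rate = 5% = 0.05
sqrt(loss) = sqrt(0.05) = 0.223606797750
Throughput (bytes/s) = 1000 / (0.02 * 0.223606797750) = 223606.7977
Throughput (kbps) = 223606.7977 * 8 / 1000 = 1788.854382 -> 1788.85 kbps (2 dp)

1788.85


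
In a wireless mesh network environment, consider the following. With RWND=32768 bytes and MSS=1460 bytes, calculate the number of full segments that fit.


Given: RWND = 32768 bytes, MSS = 1460 bytes
Full segments = floor(RWND / MSS)
Full segments = floor(32768 / 1460)
Full segments = floor(22.4438) = 22

22


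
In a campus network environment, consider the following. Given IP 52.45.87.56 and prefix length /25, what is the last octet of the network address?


Given: IP = 52.45.87.56, prefix = /25
Subnet mask = 255.255.255.128
Last octet of IP: 56
Last octet of mask: 128
Network last octet = 56 AND 128 = 0

0


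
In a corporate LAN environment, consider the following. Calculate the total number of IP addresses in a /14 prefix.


Given: CIDR prefix /14
Host bits = 32 - 14 = 18
Total addresses = 2^18 = 262144

262144


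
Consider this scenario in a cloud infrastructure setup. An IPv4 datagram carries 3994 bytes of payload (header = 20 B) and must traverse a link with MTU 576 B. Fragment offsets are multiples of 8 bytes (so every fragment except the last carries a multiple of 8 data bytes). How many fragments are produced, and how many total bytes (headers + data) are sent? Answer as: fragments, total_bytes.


Max data per non-final fragment = floor((MTU - header)/8)*8 = floor((576 - 20)/8)*8 = floor(556/8)*8 = 552 B
Final fragment needs no 8-byte alignment: it can carry up to MTU - header = 556 B
Non-final fragments needed = ceil((payload - 556) / 552) = ceil(3438/552) = ceil(6.2283) = 7
Number of fragments = 7 + 1 = 8
Fragment sizes (data): 7 * 552 B + 130 B (last, 130 <= 556 OK)
Total bytes sent = payload + n_frags * header = 3994 + 8*20 = 3994 + 160 = 4154 B

8, 4154


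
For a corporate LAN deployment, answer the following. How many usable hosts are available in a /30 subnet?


Given: subnet mask /30
Host bits = 32 - 30 = 2
Total addresses = 2^2 = 4
Usable hosts = 4 - 2 (network + broadcast) = 2

2


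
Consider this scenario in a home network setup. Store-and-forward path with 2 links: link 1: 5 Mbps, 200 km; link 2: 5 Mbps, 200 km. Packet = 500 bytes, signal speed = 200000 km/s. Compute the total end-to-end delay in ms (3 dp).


Packet = 500 bytes = 4000 bits. Store-and-forward: sum (t_trans + t_prop) per link.
Link 1: t_trans = 4000/(5*10^6) s = 0.8000 ms; t_prop = 200/200000 s = 1.0000 ms; subtotal = 1.8000 ms
Link 2: t_trans = 4000/(5*10^6) s = 0.8000 ms; t_prop = 200/200000 s = 1.0000 ms; subtotal = 1.8000 ms
End-to-end = 1.8000 + 1.8000 = 3.6000 ms -> 3.600 ms (3 dp)

3.600


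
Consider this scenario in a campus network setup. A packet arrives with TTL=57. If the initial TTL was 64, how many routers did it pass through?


Given: initial TTL = 64, received TTL = 57
Hops = initial TTL - received TTL
Hops = 64 - 57 = 7

7


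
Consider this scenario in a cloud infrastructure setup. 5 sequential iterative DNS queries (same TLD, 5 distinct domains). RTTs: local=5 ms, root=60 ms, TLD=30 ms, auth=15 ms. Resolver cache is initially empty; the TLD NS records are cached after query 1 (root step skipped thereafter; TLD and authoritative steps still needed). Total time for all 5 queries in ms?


Lookup 1 (cold cache): local + root + TLD + auth = 5 + 60 + 30 + 15 = 110 ms
Lookups 2..5 (TLD NS cached -> skip root; new domain -> still ask TLD and auth): local + TLD + auth = 5 + 30 + 15 = 50 ms each
Remaining 4 lookups: 4 * 50 = 200 ms
Total = 110 + 200 = 310 ms

310


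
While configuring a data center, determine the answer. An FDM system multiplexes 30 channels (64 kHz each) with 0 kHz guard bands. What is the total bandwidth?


Given: 30 channels, 64 kHz each, guard = 0 kHz
Channel bandwidth = 30 * 64 = 1920 kHz
Guard bands = 29 gaps * 0 kHz = 0 kHz
Total = 1920 + 0 = 1920 kHz

1920


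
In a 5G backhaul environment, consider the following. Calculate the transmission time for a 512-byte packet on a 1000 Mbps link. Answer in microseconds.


Given: packet = 512 bytes, bandwidth = 1000 Mbps
Packet in bits = 512 * 8 = 4096 bits
Bandwidth = 1000 * 10^6 = 1000000000 bps
Time = 4096 / 1000000000 seconds
Time in us = 4096 * 10^6 / 1000000000 = 4.096

4.096


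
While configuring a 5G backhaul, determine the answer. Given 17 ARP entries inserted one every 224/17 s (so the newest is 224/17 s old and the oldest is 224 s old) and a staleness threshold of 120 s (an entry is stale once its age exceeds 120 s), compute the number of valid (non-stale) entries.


Ages are k * 224/17 s for k = 1..17 (spacing = 13.1765 s).
Entry k is valid iff k * 224/17 <= 120 iff k <= 17 * 120 / 224 = 9.1071
n_valid = floor(9.1071) = 9
(n_stale = 17 - 9 = 8)

9


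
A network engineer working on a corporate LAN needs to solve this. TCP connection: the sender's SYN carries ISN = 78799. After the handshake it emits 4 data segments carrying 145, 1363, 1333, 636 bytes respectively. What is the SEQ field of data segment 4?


The SYN occupies sequence number ISN = 78799, so the first data byte is ISN + 1 = 78800.
SEQ of data segment i = (ISN + 1) + sum of payload sizes of segments 1..i-1.
Segment 1: SEQ = 78800, payload = 145 bytes
Segment 2: SEQ = 78945, payload = 1363 bytes
Segment 3: SEQ = 80308, payload = 1333 bytes
Segment 4: SEQ = 81641, payload = 636 bytes
SEQ of segment 4 = 78800 + 145 + 1363 + 1333 = 81641

81641


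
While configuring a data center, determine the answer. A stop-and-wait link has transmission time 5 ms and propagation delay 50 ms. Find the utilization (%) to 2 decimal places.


Given: Ttrans = 5 ms, Tprop = 50 ms
RTT = 2 * Tprop = 2 * 50 = 100 ms
U = Ttrans / (Ttrans + RTT)
U = 5 / (5 + 100)
U = 5 / 105 = 0.047619
U% = 4.76%

4.76


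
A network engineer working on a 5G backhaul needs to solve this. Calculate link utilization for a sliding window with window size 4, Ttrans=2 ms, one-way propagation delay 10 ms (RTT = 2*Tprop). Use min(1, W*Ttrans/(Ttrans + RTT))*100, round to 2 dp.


Given: W = 4, Ttrans = 2 ms, RTT = 20 ms (= 2 * Tprop, Tprop = 10 ms)
Cycle time = Ttrans + RTT = 2 + 20 = 22 ms (first packet sent until its ACK returns)
W * Ttrans = 4 * 2 = 8 ms of sending per cycle
W * Ttrans / (Ttrans + RTT) = 8 / 22 = 0.363636
U = min(1, 0.363636) = 0.363636
U% = 36.36%

36.36


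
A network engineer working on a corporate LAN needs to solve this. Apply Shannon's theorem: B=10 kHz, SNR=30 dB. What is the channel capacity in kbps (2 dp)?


Given: B = 10 kHz, SNR = 30 dB
SNR linear = 10^(30/10) = 1000
1 + SNR = 1001
log2(1001) = 9.9672262588
C = 10 * 1000 * 9.9672262588 = 99672.2626 bps
C = 99.672263 kbps -> 99.67 kbps (2 dp)

99.67


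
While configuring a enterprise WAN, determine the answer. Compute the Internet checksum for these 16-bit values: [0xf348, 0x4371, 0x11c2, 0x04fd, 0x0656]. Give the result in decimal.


Given words: [0xf348, 0x4371, 0x11c2, 0x04fd, 0x0656]
Step 1: Sum all words
Raw sum = 62280 + 17265 + 4546 + 1277 + 1622 = 86990
Step 2: Fold carry: (21454 + 1) = 21455
One's complement = ~21455 & 0xFFFF = 44080

44080


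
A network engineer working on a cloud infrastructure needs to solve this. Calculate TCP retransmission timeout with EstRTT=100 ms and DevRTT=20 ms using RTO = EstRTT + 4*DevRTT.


Given: EstRTT = 100 ms, DevRTT = 20 ms
Timeout = EstRTT + 4 * DevRTT
4 * DevRTT = 4 * 20 = 80
Timeout = 100 + 80 = 180 ms

180


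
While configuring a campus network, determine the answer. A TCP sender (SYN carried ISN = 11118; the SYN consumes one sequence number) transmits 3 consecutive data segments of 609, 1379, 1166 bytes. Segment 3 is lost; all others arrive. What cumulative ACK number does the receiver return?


SYN uses sequence number 11118; first data byte = ISN + 1 = 11119.
Segment 1: SEQ = 11119, len = 609 B, covers [11119, 11727]
Segment 2: SEQ = 11728, len = 1379 B, covers [11728, 13106]
Segment 3: SEQ = 13107, len = 1166 B, covers [13107, 14272] [LOST]
In-order data received: bytes [11119, 13106] (segments 1..2).
Segment 3 missing -> gap begins at byte 13107.
Cumulative ACK = next expected in-order byte = 11119 + 609 + 1379 = 13107

13107


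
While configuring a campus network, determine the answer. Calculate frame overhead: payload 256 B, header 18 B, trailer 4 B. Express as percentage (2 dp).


Given: payload = 256 B, header = 18 B, trailer = 4 B
Overhead bytes = header + trailer = 18 + 4 = 22
Total frame = payload + overhead = 256 + 22 = 278
Overhead % = 22 / 278 * 100 = 7.9137% -> 7.91% (2 dp)

7.91


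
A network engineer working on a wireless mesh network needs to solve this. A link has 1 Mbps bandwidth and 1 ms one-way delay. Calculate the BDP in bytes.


Given: bandwidth = 1 Mbps, delay = 1 ms
BDP in bits = 1 * 10^6 * 1 / 1000
BDP in bits = 1000
BDP in bytes = 1000 / 8 = 125

125


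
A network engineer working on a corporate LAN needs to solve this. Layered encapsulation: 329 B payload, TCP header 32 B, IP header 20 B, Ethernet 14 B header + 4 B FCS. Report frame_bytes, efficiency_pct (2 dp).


TCP segment = 329 + 32 = 361 B
IP packet = 361 + 20 = 381 B
Ethernet frame = 381 + 14 + 4 = 399 B
Efficiency = app / frame = 329 / 399 = 0.824561 = 82.4561% -> 82.46% (2 dp)

399, 82.46


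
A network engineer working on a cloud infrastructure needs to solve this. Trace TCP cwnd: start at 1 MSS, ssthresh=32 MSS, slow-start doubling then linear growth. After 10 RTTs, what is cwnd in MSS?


RTT 0: cwnd = 1 MSS (initial)
RTT 1: cwnd = 2 MSS (slow start, doubled)
RTT 2: cwnd = 4 MSS (slow start, doubled)
RTT 3: cwnd = 8 MSS (slow start, doubled)
RTT 4: cwnd = 16 MSS (slow start, doubled)
RTT 5: cwnd = 32 MSS (slow start, doubled)
RTT 6: cwnd = 33 MSS (congestion avoidance, +1)
RTT 7: cwnd = 34 MSS (congestion avoidance, +1)
RTT 8: cwnd = 35 MSS (congestion avoidance, +1)
RTT 9: cwnd = 36 MSS (congestion avoidance, +1)
RTT 10: cwnd = 37 MSS (congestion avoidance, +1)

37


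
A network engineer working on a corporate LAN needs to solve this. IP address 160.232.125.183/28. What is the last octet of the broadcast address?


Given: IP = 160.232.125.183, prefix = /28
Host bits = 32 - 28 = 4
Network last octet = 183 AND mask = 176
Host part size = 2^4 - 1 = 15
Broadcast last octet = 176 OR 15 = 191

191


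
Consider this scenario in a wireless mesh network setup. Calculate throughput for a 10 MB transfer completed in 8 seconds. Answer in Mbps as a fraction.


Given: file = 10 MB, time = 8 s
File in Mb = 10 * 8 = 80 Mb
Throughput = 80 / 8 Mbps
Throughput = 10 Mbps

10


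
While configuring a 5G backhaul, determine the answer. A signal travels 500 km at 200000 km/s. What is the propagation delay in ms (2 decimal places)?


Given: distance = 500 km, speed = 200000 km/s
Delay = distance / speed = 500 / 200000 seconds
Delay in ms = 500 * 1000 / 200000
Delay = 2.5000 ms
Rounded to 2 dp = 2.50 ms

2.50


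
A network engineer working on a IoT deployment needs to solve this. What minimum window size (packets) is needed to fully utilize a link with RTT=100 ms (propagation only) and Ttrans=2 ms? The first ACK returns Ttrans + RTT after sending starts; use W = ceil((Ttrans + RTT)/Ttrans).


Given: Ttrans = 2 ms, RTT = 100 ms (= 2 * Tprop, Tprop = 50 ms)
Time until first ACK returns = Ttrans + RTT = 2 + 100 = 102 ms
Need W * Ttrans >= Ttrans + RTT  ->  W >= (Ttrans + RTT) / Ttrans
(Ttrans + RTT) / Ttrans = 102 / 2 = 51
W_min = ceil(51) = 51

51


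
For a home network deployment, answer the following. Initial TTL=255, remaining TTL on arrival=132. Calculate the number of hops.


Given: initial TTL = 255, received TTL = 132
Hops = initial TTL - received TTL
Hops = 255 - 132 = 123

123


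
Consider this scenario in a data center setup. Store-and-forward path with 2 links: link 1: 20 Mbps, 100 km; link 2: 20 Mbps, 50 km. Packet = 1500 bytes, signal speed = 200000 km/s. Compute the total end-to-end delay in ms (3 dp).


Packet = 1500 bytes = 12000 bits. Store-and-forward: sum (t_trans + t_prop) per link.
Link 1: t_trans = 12000/(20*10^6) s = 0.6000 ms; t_prop = 100/200000 s = 0.5000 ms; subtotal = 1.1000 ms
Link 2: t_trans = 12000/(20*10^6) s = 0.6000 ms; t_prop = 50/200000 s = 0.2500 ms; subtotal = 0.8500 ms
End-to-end = 1.1000 + 0.8500 = 1.9500 ms -> 1.950 ms (3 dp)

1.950


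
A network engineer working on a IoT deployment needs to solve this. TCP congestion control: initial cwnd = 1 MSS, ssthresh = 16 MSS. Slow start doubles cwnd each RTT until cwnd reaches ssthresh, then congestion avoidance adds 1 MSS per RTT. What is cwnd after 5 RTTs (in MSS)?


RTT 0: cwnd = 1 MSS (initial)
RTT 1: cwnd = 2 MSS (slow start, doubled)
RTT 2: cwnd = 4 MSS (slow start, doubled)
RTT 3: cwnd = 8 MSS (slow start, doubled)
RTT 4: cwnd = 16 MSS (slow start, doubled)
RTT 5: cwnd = 17 MSS (congestion avoidance, +1)

17


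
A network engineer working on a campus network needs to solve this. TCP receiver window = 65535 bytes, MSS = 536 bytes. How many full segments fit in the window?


Given: RWND = 65535 bytes, MSS = 536 bytes
Full segments = floor(RWND / MSS)
Full segments = floor(65535 / 536)
Full segments = floor(122.2668) = 122

122


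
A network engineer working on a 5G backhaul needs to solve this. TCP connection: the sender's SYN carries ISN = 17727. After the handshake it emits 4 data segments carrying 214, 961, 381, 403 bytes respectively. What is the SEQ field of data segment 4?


The SYN occupies sequence number ISN = 17727, so the first data byte is ISN + 1 = 17728.
SEQ of data segment i = (ISN + 1) + sum of payload sizes of segments 1..i-1.
Segment 1: SEQ = 17728, payload = 214 bytes
Segment 2: SEQ = 17942, payload = 961 bytes
Segment 3: SEQ = 18903, payload = 381 bytes
Segment 4: SEQ = 19284, payload = 403 bytes
SEQ of segment 4 = 17728 + 214 + 961 + 381 = 19284

19284


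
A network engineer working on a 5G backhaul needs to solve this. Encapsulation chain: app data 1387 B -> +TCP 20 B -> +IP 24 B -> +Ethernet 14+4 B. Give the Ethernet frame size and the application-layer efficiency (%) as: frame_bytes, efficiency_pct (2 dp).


TCP segment = 1387 + 20 = 1407 B
IP packet = 1407 + 24 = 1431 B
Ethernet frame = 1431 + 14 + 4 = 1449 B
Efficiency = app / frame = 1387 / 1449 = 0.957212 = 95.7212% -> 95.72% (2 dp)

1449, 95.72


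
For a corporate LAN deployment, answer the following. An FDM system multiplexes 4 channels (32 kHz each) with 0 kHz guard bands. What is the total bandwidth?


Given: 4 channels, 32 kHz each, guard = 0 kHz
Channel bandwidth = 4 * 32 = 128 kHz
Guard bands = 3 gaps * 0 kHz = 0 kHz
Total = 128 + 0 = 128 kHz

128


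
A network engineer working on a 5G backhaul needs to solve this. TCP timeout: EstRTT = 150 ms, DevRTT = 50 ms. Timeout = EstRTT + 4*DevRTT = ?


Given: EstRTT = 150 ms, DevRTT = 50 ms
Timeout = EstRTT + 4 * DevRTT
4 * DevRTT = 4 * 50 = 200
Timeout = 150 + 200 = 350 ms

350


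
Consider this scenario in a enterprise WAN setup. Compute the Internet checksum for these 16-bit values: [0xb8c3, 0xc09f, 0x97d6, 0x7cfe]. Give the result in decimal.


Given words: [0xb8c3, 0xc09f, 0x97d6, 0x7cfe]
Step 1: Sum all words
Raw sum = 47299 + 49311 + 38870 + 31998 = 167478
Step 2: Fold carry: (36406 + 2) = 36408
One's complement = ~36408 & 0xFFFF = 29127

29127


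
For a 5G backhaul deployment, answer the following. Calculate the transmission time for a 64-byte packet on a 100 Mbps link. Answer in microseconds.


Given: packet = 64 bytes, bandwidth = 100 Mbps
Packet in bits = 64 * 8 = 512 bits
Bandwidth = 100 * 10^6 = 100000000 bps
Time = 512 / 100000000 seconds
Time in us = 512 * 10^6 / 100000000 = 5.12

5.12


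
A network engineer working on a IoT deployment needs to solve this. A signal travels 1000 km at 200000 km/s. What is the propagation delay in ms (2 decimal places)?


Given: distance = 1000 km, speed = 200000 km/s
Delay = distance / speed = 1000 / 200000 seconds
Delay in ms = 1000 * 1000 / 200000
Delay = 5.0000 ms
Rounded to 2 dp = 5.00 ms

5.00


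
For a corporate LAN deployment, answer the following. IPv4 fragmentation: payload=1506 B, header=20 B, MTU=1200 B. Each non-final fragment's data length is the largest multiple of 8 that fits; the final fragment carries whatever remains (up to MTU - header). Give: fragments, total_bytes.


Max data per non-final fragment = floor((MTU - header)/8)*8 = floor((1200 - 20)/8)*8 = floor(1180/8)*8 = 1176 B
Final fragment needs no 8-byte alignment: it can carry up to MTU - header = 1180 B
Non-final fragments needed = ceil((payload - 1180) / 1176) = ceil(326/1176) = ceil(0.2772) = 1
Number of fragments = 1 + 1 = 2
Fragment sizes (data): 1 * 1176 B + 330 B (last, 330 <= 1180 OK)
Total bytes sent = payload + n_frags * header = 1506 + 2*20 = 1506 + 40 = 1546 B

2, 1546


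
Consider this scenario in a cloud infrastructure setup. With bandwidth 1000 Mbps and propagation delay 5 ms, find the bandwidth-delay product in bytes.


Given: bandwidth = 1000 Mbps, delay = 5 ms
BDP in bits = 1000 * 10^6 * 5 / 1000
BDP in bits = 5000000
BDP in bytes = 5000000 / 8 = 625000

625000


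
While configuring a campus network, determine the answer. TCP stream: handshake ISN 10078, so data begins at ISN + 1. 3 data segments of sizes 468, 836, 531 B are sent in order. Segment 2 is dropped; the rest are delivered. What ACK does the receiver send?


SYN uses sequence number 10078; first data byte = ISN + 1 = 10079.
Segment 1: SEQ = 10079, len = 468 B, covers [10079, 10546]
Segment 2: SEQ = 10547, len = 836 B, covers [10547, 11382] [LOST]
Segment 3: SEQ = 11383, len = 531 B, covers [11383, 11913]
In-order data received: bytes [10079, 10546] (segments 1..1).
Segment 2 missing -> gap begins at byte 10547; later segments buffered out of order.
Cumulative ACK = next expected in-order byte = 10079 + 468 = 10547

10547


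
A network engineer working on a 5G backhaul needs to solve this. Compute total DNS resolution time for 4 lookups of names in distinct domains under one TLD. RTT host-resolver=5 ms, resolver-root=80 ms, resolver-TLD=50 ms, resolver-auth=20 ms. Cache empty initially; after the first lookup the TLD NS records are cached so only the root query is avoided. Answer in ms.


Lookup 1 (cold cache): local + root + TLD + auth = 5 + 80 + 50 + 20 = 155 ms
Lookups 2..4 (TLD NS cached -> skip root; new domain -> still ask TLD and auth): local + TLD + auth = 5 + 50 + 20 = 75 ms each
Remaining 3 lookups: 3 * 75 = 225 ms
Total = 155 + 225 = 380 ms

380


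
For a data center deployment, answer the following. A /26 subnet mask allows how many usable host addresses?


Given: subnet mask /26
Host bits = 32 - 26 = 6
Total addresses = 2^6 = 64
Usable hosts = 64 - 2 (network + broadcast) = 62

62


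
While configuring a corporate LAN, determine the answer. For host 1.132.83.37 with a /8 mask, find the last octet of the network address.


Given: IP = 1.132.83.37, prefix = /8
Subnet mask = 255.0.0.0
Last octet of IP: 37
Last octet of mask: 0
Network last octet = 37 AND 0 = 0

0


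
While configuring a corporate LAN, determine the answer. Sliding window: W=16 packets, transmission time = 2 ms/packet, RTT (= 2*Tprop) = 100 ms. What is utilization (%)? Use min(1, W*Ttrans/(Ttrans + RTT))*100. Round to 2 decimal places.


Given: W = 16, Ttrans = 2 ms, RTT = 100 ms (= 2 * Tprop, Tprop = 50 ms)
Cycle time = Ttrans + RTT = 2 + 100 = 102 ms (first packet sent until its ACK returns)
W * Ttrans = 16 * 2 = 32 ms of sending per cycle
W * Ttrans / (Ttrans + RTT) = 32 / 102 = 0.313725
U = min(1, 0.313725) = 0.313725
U% = 31.37%

31.37


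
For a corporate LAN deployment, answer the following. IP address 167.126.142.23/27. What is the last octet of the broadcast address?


Given: IP = 167.126.142.23, prefix = /27
Host bits = 32 - 27 = 5
Network last octet = 23 AND mask = 0
Host part size = 2^5 - 1 = 31
Broadcast last octet = 0 OR 31 = 31

31


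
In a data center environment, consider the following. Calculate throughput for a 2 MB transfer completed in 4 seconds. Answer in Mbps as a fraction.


Given: file = 2 MB, time = 4 s
File in Mb = 2 * 8 = 16 Mb
Throughput = 16 / 4 Mbps
Throughput = 4 Mbps

4


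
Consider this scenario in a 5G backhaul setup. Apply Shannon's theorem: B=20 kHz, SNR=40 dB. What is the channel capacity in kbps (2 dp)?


Given: B = 20 kHz, SNR = 40 dB
SNR linear = 10^(40/10) = 10000
1 + SNR = 10001
log2(10001) = 13.2878566418
C = 20 * 1000 * 13.2878566418 = 265757.1328 bps
C = 265.757133 kbps -> 265.76 kbps (2 dp)

265.76


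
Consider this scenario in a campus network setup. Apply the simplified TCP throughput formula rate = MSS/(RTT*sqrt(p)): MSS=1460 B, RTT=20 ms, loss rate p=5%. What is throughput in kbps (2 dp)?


Given: MSS = 1460 bytes, RTT = 20 ms, loss = 5%
RTT in seconds = 20 / 1000 = 0.02
Loss rate = 5% = 0.05
sqrt(loss) = sqrt(0.05) = 0.223606797750
Throughput (bytes/s) = 1460 / (0.02 * 0.223606797750) = 326465.9247
Throughput (kbps) = 326465.9247 * 8 / 1000 = 2611.727398 -> 2611.73 kbps (2 dp)

2611.73


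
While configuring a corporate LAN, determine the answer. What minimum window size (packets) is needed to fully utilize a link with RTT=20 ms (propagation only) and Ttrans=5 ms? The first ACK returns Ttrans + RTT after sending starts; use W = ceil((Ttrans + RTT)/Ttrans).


Given: Ttrans = 5 ms, RTT = 20 ms (= 2 * Tprop, Tprop = 10 ms)
Time until first ACK returns = Ttrans + RTT = 5 + 20 = 25 ms
Need W * Ttrans >= Ttrans + RTT  ->  W >= (Ttrans + RTT) / Ttrans
(Ttrans + RTT) / Ttrans = 25 / 5 = 5
W_min = ceil(5) = 5

5


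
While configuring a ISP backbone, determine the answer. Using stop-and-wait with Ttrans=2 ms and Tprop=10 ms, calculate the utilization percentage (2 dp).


Given: Ttrans = 2 ms, Tprop = 10 ms
RTT = 2 * Tprop = 2 * 10 = 20 ms
U = Ttrans / (Ttrans + RTT)
U = 2 / (2 + 20)
U = 2 / 22 = 0.090909
U% = 9.09%

9.09


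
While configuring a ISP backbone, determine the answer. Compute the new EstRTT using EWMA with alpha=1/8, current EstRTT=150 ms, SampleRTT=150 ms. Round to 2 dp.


Given: EstRTT = 150 ms, SampleRTT = 150 ms, alpha = 1/8
New EstRTT = (1 - alpha) * EstRTT + alpha * SampleRTT
(7/8) * 150 = 131.25
(1/8) * 150 = 18.75
New EstRTT = 131.25 + 18.75 = 150 ms -> 150.00 ms (2 dp)

150.00


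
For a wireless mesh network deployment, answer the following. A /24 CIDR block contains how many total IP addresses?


Given: CIDR prefix /24
Host bits = 32 - 24 = 8
Total addresses = 2^8 = 256

256


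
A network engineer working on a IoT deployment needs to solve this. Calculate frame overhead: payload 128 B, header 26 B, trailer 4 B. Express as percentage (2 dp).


Given: payload = 128 B, header = 26 B, trailer = 4 B
Overhead bytes = header + trailer = 26 + 4 = 30
Total frame = payload + overhead = 128 + 30 = 158
Overhead % = 30 / 158 * 100 = 18.9873% -> 18.99% (2 dp)

18.99


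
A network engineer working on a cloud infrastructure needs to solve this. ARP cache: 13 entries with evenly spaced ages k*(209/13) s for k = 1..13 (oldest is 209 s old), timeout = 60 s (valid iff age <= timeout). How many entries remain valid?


Ages are k * 209/13 s for k = 1..13 (spacing = 16.0769 s).
Entry k is valid iff k * 209/13 <= 60 iff k <= 13 * 60 / 209 = 3.7321
n_valid = floor(3.7321) = 3
(n_stale = 13 - 3 = 10)

3


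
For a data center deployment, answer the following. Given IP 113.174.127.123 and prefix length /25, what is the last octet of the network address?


Given: IP = 113.174.127.123, prefix = /25
Subnet mask = 255.255.255.128
Last octet of IP: 123
Last octet of mask: 128
Network last octet = 123 AND 128 = 0

0


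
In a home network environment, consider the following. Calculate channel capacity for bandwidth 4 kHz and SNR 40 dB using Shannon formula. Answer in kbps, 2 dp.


Given: B = 4 kHz, SNR = 40 dB
SNR linear = 10^(40/10) = 10000
1 + SNR = 10001
log2(10001) = 13.2878566418
C = 4 * 1000 * 13.2878566418 = 53151.4266 bps
C = 53.151427 kbps -> 53.15 kbps (2 dp)

53.15


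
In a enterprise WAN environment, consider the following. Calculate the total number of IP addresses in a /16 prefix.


Given: CIDR prefix /16
Host bits = 32 - 16 = 16
Total addresses = 2^16 = 65536

65536


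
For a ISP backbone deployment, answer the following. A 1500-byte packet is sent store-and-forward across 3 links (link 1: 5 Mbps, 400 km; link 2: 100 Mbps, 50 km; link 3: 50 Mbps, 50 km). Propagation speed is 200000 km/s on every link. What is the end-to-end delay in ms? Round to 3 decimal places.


Packet = 1500 bytes = 12000 bits. Store-and-forward: sum (t_trans + t_prop) per link.
Link 1: t_trans = 12000/(5*10^6) s = 2.4000 ms; t_prop = 400/200000 s = 2.0000 ms; subtotal = 4.4000 ms
Link 2: t_trans = 12000/(100*10^6) s = 0.1200 ms; t_prop = 50/200000 s = 0.2500 ms; subtotal = 0.3700 ms
Link 3: t_trans = 12000/(50*10^6) s = 0.2400 ms; t_prop = 50/200000 s = 0.2500 ms; subtotal = 0.4900 ms
End-to-end = 4.4000 + 0.3700 + 0.4900 = 5.2600 ms -> 5.260 ms (3 dp)

5.260


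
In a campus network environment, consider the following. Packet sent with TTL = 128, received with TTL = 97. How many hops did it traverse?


Given: initial TTL = 128, received TTL = 97
Hops = initial TTL - received TTL
Hops = 128 - 97 = 31

31


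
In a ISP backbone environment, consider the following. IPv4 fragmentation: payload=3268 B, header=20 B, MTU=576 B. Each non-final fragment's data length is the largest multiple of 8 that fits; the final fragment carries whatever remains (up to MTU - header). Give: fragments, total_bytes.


Max data per non-final fragment = floor((MTU - header)/8)*8 = floor((576 - 20)/8)*8 = floor(556/8)*8 = 552 B
Final fragment needs no 8-byte alignment: it can carry up to MTU - header = 556 B
Non-final fragments needed = ceil((payload - 556) / 552) = ceil(2712/552) = ceil(4.9130) = 5
Number of fragments = 5 + 1 = 6
Fragment sizes (data): 5 * 552 B + 508 B (last, 508 <= 556 OK)
Total bytes sent = payload + n_frags * header = 3268 + 6*20 = 3268 + 120 = 3388 B

6, 3388


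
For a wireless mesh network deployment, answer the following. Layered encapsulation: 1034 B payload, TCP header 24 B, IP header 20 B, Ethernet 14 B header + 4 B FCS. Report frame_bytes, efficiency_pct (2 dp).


TCP segment = 1034 + 24 = 1058 B
IP packet = 1058 + 20 = 1078 B
Ethernet frame = 1078 + 14 + 4 = 1096 B
Efficiency = app / frame = 1034 / 1096 = 0.943431 = 94.3431% -> 94.34% (2 dp)

1096, 94.34


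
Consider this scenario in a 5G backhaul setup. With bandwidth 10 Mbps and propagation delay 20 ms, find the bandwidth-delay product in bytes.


Given: bandwidth = 10 Mbps, delay = 20 ms
BDP in bits = 10 * 10^6 * 20 / 1000
BDP in bits = 200000
BDP in bytes = 200000 / 8 = 25000

25000


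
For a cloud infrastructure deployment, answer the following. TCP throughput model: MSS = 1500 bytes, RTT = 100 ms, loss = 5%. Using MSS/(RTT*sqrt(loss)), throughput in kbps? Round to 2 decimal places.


Given: MSS = 1500 bytes, RTT = 100 ms, loss = 5%
RTT in seconds = 100 / 1000 = 0.1
Loss rate = 5% = 0.05
sqrt(loss) = sqrt(0.05) = 0.223606797750
Throughput (bytes/s) = 1500 / (0.1 * 0.223606797750) = 67082.0393
Throughput (kbps) = 67082.0393 * 8 / 1000 = 536.656315 -> 536.66 kbps (2 dp)

536.66


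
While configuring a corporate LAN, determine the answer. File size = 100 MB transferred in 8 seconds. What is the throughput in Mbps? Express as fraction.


Given: file = 100 MB, time = 8 s
File in Mb = 100 * 8 = 800 Mb
Throughput = 800 / 8 Mbps
Throughput = 100 Mbps

100


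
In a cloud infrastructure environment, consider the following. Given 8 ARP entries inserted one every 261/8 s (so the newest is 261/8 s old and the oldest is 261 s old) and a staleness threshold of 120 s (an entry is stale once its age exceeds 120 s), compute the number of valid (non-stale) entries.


Ages are k * 261/8 s for k = 1..8 (spacing = 32.6250 s).
Entry k is valid iff k * 261/8 <= 120 iff k <= 8 * 120 / 261 = 3.6782
n_valid = floor(3.6782) = 3
(n_stale = 8 - 3 = 5)

3


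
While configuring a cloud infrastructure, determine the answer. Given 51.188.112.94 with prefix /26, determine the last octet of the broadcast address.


Given: IP = 51.188.112.94, prefix = /26
Host bits = 32 - 26 = 6
Network last octet = 94 AND mask = 64
Host part size = 2^6 - 1 = 63
Broadcast last octet = 64 OR 63 = 127

127


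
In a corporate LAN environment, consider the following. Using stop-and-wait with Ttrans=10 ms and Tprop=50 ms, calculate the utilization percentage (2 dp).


Given: Ttrans = 10 ms, Tprop = 50 ms
RTT = 2 * Tprop = 2 * 50 = 100 ms
U = Ttrans / (Ttrans + RTT)
U = 10 / (10 + 100)
U = 10 / 110 = 0.090909
U% = 9.09%

9.09


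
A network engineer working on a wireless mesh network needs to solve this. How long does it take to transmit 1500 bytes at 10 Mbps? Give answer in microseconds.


Given: packet = 1500 bytes, bandwidth = 10 Mbps
Packet in bits = 1500 * 8 = 12000 bits
Bandwidth = 10 * 10^6 = 10000000 bps
Time = 12000 / 10000000 seconds
Time in us = 12000 * 10^6 / 10000000 = 1200

1200


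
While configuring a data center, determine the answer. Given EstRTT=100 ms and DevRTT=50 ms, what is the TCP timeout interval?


Given: EstRTT = 100 ms, DevRTT = 50 ms
Timeout = EstRTT + 4 * DevRTT
4 * DevRTT = 4 * 50 = 200
Timeout = 100 + 200 = 300 ms

300


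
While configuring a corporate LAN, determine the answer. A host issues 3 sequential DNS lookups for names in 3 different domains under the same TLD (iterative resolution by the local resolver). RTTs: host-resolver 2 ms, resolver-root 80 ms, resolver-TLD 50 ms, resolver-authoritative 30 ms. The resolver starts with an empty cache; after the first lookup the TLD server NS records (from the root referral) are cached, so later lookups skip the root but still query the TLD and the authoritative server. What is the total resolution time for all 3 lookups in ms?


Lookup 1 (cold cache): local + root + TLD + auth = 2 + 80 + 50 + 30 = 162 ms
Lookups 2..3 (TLD NS cached -> skip root; new domain -> still ask TLD and auth): local + TLD + auth = 2 + 50 + 30 = 82 ms each
Remaining 2 lookups: 2 * 82 = 164 ms
Total = 162 + 164 = 326 ms

326


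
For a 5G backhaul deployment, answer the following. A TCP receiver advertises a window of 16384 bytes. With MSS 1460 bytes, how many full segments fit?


Given: RWND = 16384 bytes, MSS = 1460 bytes
Full segments = floor(RWND / MSS)
Full segments = floor(16384 / 1460)
Full segments = floor(11.2219) = 11

11


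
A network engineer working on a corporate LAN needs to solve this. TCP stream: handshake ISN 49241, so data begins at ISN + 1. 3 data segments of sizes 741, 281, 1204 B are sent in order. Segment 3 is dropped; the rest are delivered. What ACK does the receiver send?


SYN uses sequence number 49241; first data byte = ISN + 1 = 49242.
Segment 1: SEQ = 49242, len = 741 B, covers [49242, 49982]
Segment 2: SEQ = 49983, len = 281 B, covers [49983, 50263]
Segment 3: SEQ = 50264, len = 1204 B, covers [50264, 51467] [LOST]
In-order data received: bytes [49242, 50263] (segments 1..2).
Segment 3 missing -> gap begins at byte 50264.
Cumulative ACK = next expected in-order byte = 49242 + 741 + 281 = 50264

50264


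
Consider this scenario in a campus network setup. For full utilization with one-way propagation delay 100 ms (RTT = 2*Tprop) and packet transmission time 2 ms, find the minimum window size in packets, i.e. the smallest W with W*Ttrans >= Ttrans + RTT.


Given: Ttrans = 2 ms, RTT = 200 ms (= 2 * Tprop, Tprop = 100 ms)
Time until first ACK returns = Ttrans + RTT = 2 + 200 = 202 ms
Need W * Ttrans >= Ttrans + RTT  ->  W >= (Ttrans + RTT) / Ttrans
(Ttrans + RTT) / Ttrans = 202 / 2 = 101
W_min = ceil(101) = 101

101


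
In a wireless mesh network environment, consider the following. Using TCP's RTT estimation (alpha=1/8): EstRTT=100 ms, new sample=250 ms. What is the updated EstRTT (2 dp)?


Given: EstRTT = 100 ms, SampleRTT = 250 ms, alpha = 1/8
New EstRTT = (1 - alpha) * EstRTT + alpha * SampleRTT
(7/8) * 100 = 87.5
(1/8) * 250 = 31.25
New EstRTT = 87.5 + 31.25 = 118.75 ms -> 118.75 ms (2 dp)

118.75


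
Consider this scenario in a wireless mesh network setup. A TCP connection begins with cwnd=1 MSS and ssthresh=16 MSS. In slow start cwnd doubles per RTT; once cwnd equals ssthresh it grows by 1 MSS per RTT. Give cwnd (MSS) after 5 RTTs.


RTT 0: cwnd = 1 MSS (initial)
RTT 1: cwnd = 2 MSS (slow start, doubled)
RTT 2: cwnd = 4 MSS (slow start, doubled)
RTT 3: cwnd = 8 MSS (slow start, doubled)
RTT 4: cwnd = 16 MSS (slow start, doubled)
RTT 5: cwnd = 17 MSS (congestion avoidance, +1)

17


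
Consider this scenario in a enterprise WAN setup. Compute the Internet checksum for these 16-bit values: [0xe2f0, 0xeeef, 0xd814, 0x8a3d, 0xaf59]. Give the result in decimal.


Given words: [0xe2f0, 0xeeef, 0xd814, 0x8a3d, 0xaf59]
Step 1: Sum all words
Raw sum = 58096 + 61167 + 55316 + 35389 + 44889 = 254857
Step 2: Fold carry: (58249 + 3) = 58252
One's complement = ~58252 & 0xFFFF = 7283

7283


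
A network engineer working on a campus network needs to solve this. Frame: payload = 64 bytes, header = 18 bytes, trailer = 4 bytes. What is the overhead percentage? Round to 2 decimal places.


Given: payload = 64 B, header = 18 B, trailer = 4 B
Overhead bytes = header + trailer = 18 + 4 = 22
Total frame = payload + overhead = 64 + 22 = 86
Overhead % = 22 / 86 * 100 = 25.5814% -> 25.58% (2 dp)

25.58


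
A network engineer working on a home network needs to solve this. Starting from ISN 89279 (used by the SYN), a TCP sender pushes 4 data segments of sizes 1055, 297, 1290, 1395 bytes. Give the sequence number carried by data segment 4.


The SYN occupies sequence number ISN = 89279, so the first data byte is ISN + 1 = 89280.
SEQ of data segment i = (ISN + 1) + sum of payload sizes of segments 1..i-1.
Segment 1: SEQ = 89280, payload = 1055 bytes
Segment 2: SEQ = 90335, payload = 297 bytes
Segment 3: SEQ = 90632, payload = 1290 bytes
Segment 4: SEQ = 91922, payload = 1395 bytes
SEQ of segment 4 = 89280 + 1055 + 297 + 1290 = 91922

91922


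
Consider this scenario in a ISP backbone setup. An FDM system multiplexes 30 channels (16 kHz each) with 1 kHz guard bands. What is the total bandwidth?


Given: 30 channels, 16 kHz each, guard = 1 kHz
Channel bandwidth = 30 * 16 = 480 kHz
Guard bands = 29 gaps * 1 kHz = 29 kHz
Total = 480 + 29 = 509 kHz

509


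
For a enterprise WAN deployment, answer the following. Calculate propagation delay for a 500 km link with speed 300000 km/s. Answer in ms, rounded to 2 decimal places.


Given: distance = 500 km, speed = 300000 km/s
Delay = distance / speed = 500 / 300000 seconds
Delay in ms = 500 * 1000 / 300000
Delay = 1.6667 ms
Rounded to 2 dp = 1.67 ms

1.67


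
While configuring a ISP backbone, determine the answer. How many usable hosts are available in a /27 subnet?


Given: subnet mask /27
Host bits = 32 - 27 = 5
Total addresses = 2^5 = 32
Usable hosts = 32 - 2 (network + broadcast) = 30

30


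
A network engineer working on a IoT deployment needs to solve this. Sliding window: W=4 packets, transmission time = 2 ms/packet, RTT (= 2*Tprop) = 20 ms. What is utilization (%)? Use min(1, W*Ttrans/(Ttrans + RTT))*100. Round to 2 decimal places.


Given: W = 4, Ttrans = 2 ms, RTT = 20 ms (= 2 * Tprop, Tprop = 10 ms)
Cycle time = Ttrans + RTT = 2 + 20 = 22 ms (first packet sent until its ACK returns)
W * Ttrans = 4 * 2 = 8 ms of sending per cycle
W * Ttrans / (Ttrans + RTT) = 8 / 22 = 0.363636
U = min(1, 0.363636) = 0.363636
U% = 36.36%

36.36


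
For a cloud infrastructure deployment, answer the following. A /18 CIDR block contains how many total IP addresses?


Given: CIDR prefix /18
Host bits = 32 - 18 = 14
Total addresses = 2^14 = 16384

16384


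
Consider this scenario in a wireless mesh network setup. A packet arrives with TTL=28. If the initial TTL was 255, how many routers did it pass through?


Given: initial TTL = 255, received TTL = 28
Hops = initial TTL - received TTL
Hops = 255 - 28 = 227

227


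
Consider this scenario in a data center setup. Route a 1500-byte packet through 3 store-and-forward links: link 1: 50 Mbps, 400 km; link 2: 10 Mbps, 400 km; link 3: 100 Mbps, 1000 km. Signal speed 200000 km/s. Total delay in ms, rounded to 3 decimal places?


Packet = 1500 bytes = 12000 bits. Store-and-forward: sum (t_trans + t_prop) per link.
Link 1: t_trans = 12000/(50*10^6) s = 0.2400 ms; t_prop = 400/200000 s = 2.0000 ms; subtotal = 2.2400 ms
Link 2: t_trans = 12000/(10*10^6) s = 1.2000 ms; t_prop = 400/200000 s = 2.0000 ms; subtotal = 3.2000 ms
Link 3: t_trans = 12000/(100*10^6) s = 0.1200 ms; t_prop = 1000/200000 s = 5.0000 ms; subtotal = 5.1200 ms
End-to-end = 2.2400 + 3.2000 + 5.1200 = 10.5600 ms -> 10.560 ms (3 dp)

10.560


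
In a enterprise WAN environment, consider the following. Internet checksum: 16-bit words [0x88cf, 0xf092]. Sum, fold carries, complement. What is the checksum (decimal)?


Given words: [0x88cf, 0xf092]
Step 1: Sum all words
Raw sum = 35023 + 61586 = 96609
Step 2: Fold carry: (31073 + 1) = 31074
One's complement = ~31074 & 0xFFFF = 34461

34461


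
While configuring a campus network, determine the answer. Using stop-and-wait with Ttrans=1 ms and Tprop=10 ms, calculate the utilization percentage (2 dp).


Given: Ttrans = 1 ms, Tprop = 10 ms
RTT = 2 * Tprop = 2 * 10 = 20 ms
U = Ttrans / (Ttrans + RTT)
U = 1 / (1 + 20)
U = 1 / 21 = 0.047619
U% = 4.76%

4.76


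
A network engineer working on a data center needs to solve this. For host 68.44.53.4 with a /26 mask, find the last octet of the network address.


Given: IP = 68.44.53.4, prefix = /26
Subnet mask = 255.255.255.192
Last octet of IP: 4
Last octet of mask: 192
Network last octet = 4 AND 192 = 0

0


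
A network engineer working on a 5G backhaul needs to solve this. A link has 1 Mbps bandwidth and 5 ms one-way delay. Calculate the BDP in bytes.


Given: bandwidth = 1 Mbps, delay = 5 ms
BDP in bits = 1 * 10^6 * 5 / 1000
BDP in bits = 5000
BDP in bytes = 5000 / 8 = 625

625


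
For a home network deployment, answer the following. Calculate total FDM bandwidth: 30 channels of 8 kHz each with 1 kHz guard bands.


Given: 30 channels, 8 kHz each, guard = 1 kHz
Channel bandwidth = 30 * 8 = 240 kHz
Guard bands = 29 gaps * 1 kHz = 29 kHz
Total = 240 + 29 = 269 kHz

269


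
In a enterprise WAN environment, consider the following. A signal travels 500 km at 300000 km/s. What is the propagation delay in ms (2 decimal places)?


Given: distance = 500 km, speed = 300000 km/s
Delay = distance / speed = 500 / 300000 seconds
Delay in ms = 500 * 1000 / 300000
Delay = 1.6667 ms
Rounded to 2 dp = 1.67 ms

1.67


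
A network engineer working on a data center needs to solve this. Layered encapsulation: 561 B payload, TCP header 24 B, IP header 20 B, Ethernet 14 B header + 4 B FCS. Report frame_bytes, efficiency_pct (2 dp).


TCP segment = 561 + 24 = 585 B
IP packet = 585 + 20 = 605 B
Ethernet frame = 605 + 14 + 4 = 623 B
Efficiency = app / frame = 561 / 623 = 0.900482 = 90.0482% -> 90.05% (2 dp)

623, 90.05


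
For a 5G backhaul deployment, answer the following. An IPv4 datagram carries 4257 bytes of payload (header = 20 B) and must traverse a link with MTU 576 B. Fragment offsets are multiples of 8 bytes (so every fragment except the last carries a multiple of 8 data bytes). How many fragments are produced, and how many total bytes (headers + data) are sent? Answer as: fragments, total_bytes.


Max data per non-final fragment = floor((MTU - header)/8)*8 = floor((576 - 20)/8)*8 = floor(556/8)*8 = 552 B
Final fragment needs no 8-byte alignment: it can carry up to MTU - header = 556 B
Non-final fragments needed = ceil((payload - 556) / 552) = ceil(3701/552) = ceil(6.7047) = 7
Number of fragments = 7 + 1 = 8
Fragment sizes (data): 7 * 552 B + 393 B (last, 393 <= 556 OK)
Total bytes sent = payload + n_frags * header = 4257 + 8*20 = 4257 + 160 = 4417 B

8, 4417
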